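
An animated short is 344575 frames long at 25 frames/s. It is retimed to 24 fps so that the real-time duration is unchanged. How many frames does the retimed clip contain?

330792 frames

Target frames = source frames × (target rate / source rate) = 344575 × (24)/(25) = 344575 × 24/25 = 330792.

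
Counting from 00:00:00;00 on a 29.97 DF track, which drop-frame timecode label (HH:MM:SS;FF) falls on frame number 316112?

Each 10-minute DF block holds 10 × 60 × 30 − 9 × 2 = 17982 frames. 316112 ÷ 17982 → 17 full blocks, remainder 10418.
Within the partial block the first minute is 1800 frames and each further minute 1798, so 5 further minute boundaries passed. Total skipped labels = 18 × 17 + 2 × 5 = 316.
Non-drop label index = 316112 + 316 = 316428; at 30 labels/s that is 02:55:47:18, i.e. DF 02:55:47;18.

02:55:47;18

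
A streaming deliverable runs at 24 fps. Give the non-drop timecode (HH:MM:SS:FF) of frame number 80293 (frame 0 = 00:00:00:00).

00:55:45:13

80293 ÷ 24 = 3345 full seconds, remainder 13 frames.
3345 s = 0 h 55 min 45 s.
Timecode: 00:55:45:13.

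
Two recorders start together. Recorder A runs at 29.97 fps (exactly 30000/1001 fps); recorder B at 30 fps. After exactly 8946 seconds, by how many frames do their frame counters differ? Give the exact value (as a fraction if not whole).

38340/143 frames

A emits 30000/1001 × 8946 = 38340000/143 frames; B emits 30 × 8946 = 268380.
Difference = 38340/143 frames (≈ 268.1119); B is ahead of A.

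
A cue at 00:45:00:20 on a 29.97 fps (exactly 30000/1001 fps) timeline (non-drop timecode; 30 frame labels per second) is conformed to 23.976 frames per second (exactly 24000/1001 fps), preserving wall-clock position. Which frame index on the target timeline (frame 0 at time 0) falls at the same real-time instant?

frame 64816

Source frame index: (0×3600 + 45×60 + 0) × 30 + 20 = 81020.
Real time: 81020 / (30000/1001) = 4055051/1500 s.
Target frame: (4055051/1500) × (24000/1001) = 64816.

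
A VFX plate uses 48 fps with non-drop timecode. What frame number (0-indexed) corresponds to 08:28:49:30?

1465422

Total seconds to the label: (8 × 3600 + 28 × 60 + 49) = 30529.
Frame index = 30529 × 48 + 30 = 1465422.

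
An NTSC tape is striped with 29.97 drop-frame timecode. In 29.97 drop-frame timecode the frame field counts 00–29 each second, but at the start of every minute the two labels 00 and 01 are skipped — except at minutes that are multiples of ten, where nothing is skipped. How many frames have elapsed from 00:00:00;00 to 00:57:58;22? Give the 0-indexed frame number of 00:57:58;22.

104258

Complete 10-minute blocks: 5, each 17982 frames → 89910.
Remaining 7 whole minutes in the current block: 1800 + 6 × 1798 = 12588 frames.
Within the current minute: 58 × 30 + 22 − 2 = 1760 (labels ;00/;01 skipped at this minute). Total = 89910 + 12588 + 1760 = 104258.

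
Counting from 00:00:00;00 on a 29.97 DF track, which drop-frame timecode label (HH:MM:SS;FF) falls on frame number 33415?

Ten DF minutes hold 17982 frames, so frame 33415 lies in block 1 (frames 17982–35963) with 15433 frames into that block.
The block's first minute is 1800 frames and the rest 1798 each; 15433 frames reaches minute 8, so 1 × 18 + 8 × 2 = 34 labels have been skipped so far.
Adding those back, label number 33415 + 34 = 33449 at 30 labels/s is 1114 s + 29 f = 0 h 18 min 34 s frame 29, i.e. 00:18:34;29.

00:18:34;29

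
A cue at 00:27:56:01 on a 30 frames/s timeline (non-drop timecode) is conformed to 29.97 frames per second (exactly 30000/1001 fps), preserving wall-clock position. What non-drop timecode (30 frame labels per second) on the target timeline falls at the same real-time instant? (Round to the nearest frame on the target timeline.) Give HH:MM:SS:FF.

00:27:54:11

Source frame index: (0×3600 + 27×60 + 56) × 30 + 1 = 50281.
Real time: 50281 / (30) = 50281/30 s.
Target frame: (50281/30) × (30000/1001) = 653000/13 ≈ 50230.769 → 50231.
At 30 labels/s: frame 50231 → 00:27:54:11.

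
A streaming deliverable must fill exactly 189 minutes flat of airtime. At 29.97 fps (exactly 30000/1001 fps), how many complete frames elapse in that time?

339860 frames

189 min = 11340 s.
Frames = 11340 × 30000/1001 = 48600000/143 ≈ 339860.1399.
Complete frames: 339860.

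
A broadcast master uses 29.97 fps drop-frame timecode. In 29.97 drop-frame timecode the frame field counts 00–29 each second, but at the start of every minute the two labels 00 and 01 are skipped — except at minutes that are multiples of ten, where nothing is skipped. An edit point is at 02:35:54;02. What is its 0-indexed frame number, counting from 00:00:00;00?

As if non-drop at 30 labels/s: (2 × 3600 + 35 × 60 + 54) × 30 + 2 = 280622.
Minute boundaries passed: 155; those not divisible by 10: 155 − 15 = 140; dropped labels = 2 × 140 = 280.
Actual frame index = 280622 − 280 = 280342.

280342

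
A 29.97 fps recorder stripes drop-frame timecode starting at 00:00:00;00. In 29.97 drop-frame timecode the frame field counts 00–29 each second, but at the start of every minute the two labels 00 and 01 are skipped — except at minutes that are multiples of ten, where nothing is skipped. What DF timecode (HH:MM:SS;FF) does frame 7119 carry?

Each 10-minute DF block holds 10 × 60 × 30 − 9 × 2 = 17982 frames. 7119 ÷ 17982 → 0 full blocks, remainder 7119.
Within the partial block the first minute is 1800 frames and each further minute 1798, so 3 further minute boundaries passed. Total skipped labels = 18 × 0 + 2 × 3 = 6.
Non-drop label index = 7119 + 6 = 7125; at 30 labels/s that is 00:03:57:15, i.e. DF 00:03:57;15.

00:03:57;15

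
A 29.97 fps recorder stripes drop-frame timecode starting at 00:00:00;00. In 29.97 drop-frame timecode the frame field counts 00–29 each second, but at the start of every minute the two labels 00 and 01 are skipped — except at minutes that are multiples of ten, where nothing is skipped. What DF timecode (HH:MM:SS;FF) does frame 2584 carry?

00:01:26;06

Each 10-minute DF block holds 10 × 60 × 30 − 9 × 2 = 17982 frames. 2584 ÷ 17982 → 0 full blocks, remainder 2584.
Within the partial block the first minute is 1800 frames and each further minute 1798, so 1 further minute boundary passed. Total skipped labels = 18 × 0 + 2 × 1 = 2.
Non-drop label index = 2584 + 2 = 2586; at 30 labels/s that is 00:01:26:06, i.e. DF 00:01:26;06.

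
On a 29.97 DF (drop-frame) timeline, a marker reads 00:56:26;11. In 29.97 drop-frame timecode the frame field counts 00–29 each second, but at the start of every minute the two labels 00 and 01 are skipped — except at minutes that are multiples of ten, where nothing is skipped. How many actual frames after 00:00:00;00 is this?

101489

As if non-drop at 30 labels/s: (0 × 3600 + 56 × 60 + 26) × 30 + 11 = 101591.
Minute boundaries passed: 56; those not divisible by 10: 56 − 5 = 51; dropped labels = 2 × 51 = 102.
Actual frame index = 101591 − 102 = 101489.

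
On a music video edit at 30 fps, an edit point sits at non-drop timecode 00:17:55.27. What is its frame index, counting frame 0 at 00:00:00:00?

frame 32277

Total seconds to the label: (0 × 3600 + 17 × 60 + 55) = 1075.
Frame index = 1075 × 30 + 27 = 32277.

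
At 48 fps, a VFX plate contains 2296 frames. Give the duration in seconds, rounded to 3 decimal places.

47.833 seconds

Running time = 2296 × 1/48 = 287/6 s ≈ 47.833 s.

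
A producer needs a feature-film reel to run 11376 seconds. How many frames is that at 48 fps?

546048 frames

Frames = 11376 × 48 = 546048.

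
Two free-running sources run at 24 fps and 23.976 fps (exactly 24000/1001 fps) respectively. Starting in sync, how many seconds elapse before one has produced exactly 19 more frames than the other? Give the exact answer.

19019/24 seconds

The gap grows by |24000/1001 − 24| = 24/1001 frames per second.
Time for a 19-frame gap: 19 ÷ (24/1001) = 19019/24 s.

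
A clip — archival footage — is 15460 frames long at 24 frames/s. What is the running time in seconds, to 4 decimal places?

Running time = 15460 × 1/24 = 3865/6 s ≈ 644.1667 s.

644.1667 seconds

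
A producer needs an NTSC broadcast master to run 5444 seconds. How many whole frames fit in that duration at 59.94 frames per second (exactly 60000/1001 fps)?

326313 frames

Frames = 5444 × 60000/1001 = 326640000/1001 ≈ 326313.6863.
Complete frames: 326313.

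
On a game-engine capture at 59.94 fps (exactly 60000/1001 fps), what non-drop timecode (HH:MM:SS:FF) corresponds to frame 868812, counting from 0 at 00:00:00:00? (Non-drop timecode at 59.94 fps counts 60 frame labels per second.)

04:01:20:12

868812 ÷ 60 = 14480 full seconds, remainder 12 frames.
14480 s = 4 h 1 min 20 s.
Timecode: 04:01:20:12.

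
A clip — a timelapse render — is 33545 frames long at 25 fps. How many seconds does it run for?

Running time = 33545 / (25) = 1341.8 s.

1341.8 seconds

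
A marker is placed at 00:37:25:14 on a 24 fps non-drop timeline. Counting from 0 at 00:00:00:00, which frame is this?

Total seconds to the label: (0 × 3600 + 37 × 60 + 25) = 2245.
Frame index = 2245 × 24 + 14 = 53894.

frame 53894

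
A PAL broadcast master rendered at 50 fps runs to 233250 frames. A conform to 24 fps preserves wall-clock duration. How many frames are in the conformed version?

Target frames = source frames × (target rate / source rate) = 233250 × (24)/(50) = 233250 × 12/25 = 111960.

111960 frames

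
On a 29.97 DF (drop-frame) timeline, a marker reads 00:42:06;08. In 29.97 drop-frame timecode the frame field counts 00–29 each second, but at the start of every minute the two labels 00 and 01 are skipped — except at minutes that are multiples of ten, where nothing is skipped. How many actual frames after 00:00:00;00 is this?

75712

Complete 10-minute blocks: 4, each 17982 frames → 71928.
Remaining 2 whole minutes in the current block: 1800 + 1 × 1798 = 3598 frames.
Within the current minute: 6 × 30 + 8 − 2 = 186 (labels ;00/;01 skipped at this minute). Total = 71928 + 3598 + 186 = 75712.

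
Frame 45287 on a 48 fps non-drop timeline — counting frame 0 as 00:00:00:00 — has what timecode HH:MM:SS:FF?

00:15:43:23

45287 ÷ 48 = 943 full seconds, remainder 23 frames.
943 s = 0 h 15 min 43 s.
Timecode: 00:15:43:23.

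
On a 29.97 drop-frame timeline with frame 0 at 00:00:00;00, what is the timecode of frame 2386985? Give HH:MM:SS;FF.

Each 10-minute DF block holds 10 × 60 × 30 − 9 × 2 = 17982 frames. 2386985 ÷ 17982 → 132 full blocks, remainder 13361.
Within the partial block the first minute is 1800 frames and each further minute 1798, so 7 further minute boundaries passed. Total skipped labels = 18 × 132 + 2 × 7 = 2390.
Non-drop label index = 2386985 + 2390 = 2389375; at 30 labels/s that is 22:07:25:25, i.e. DF 22:07:25;25.

22:07:25;25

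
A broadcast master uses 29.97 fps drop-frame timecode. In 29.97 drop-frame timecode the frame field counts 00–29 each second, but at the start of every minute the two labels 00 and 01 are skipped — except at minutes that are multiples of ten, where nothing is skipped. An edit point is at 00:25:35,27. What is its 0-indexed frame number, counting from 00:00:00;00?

As if non-drop at 30 labels/s: (0 × 3600 + 25 × 60 + 35) × 30 + 27 = 46077.
Minute boundaries passed: 25; those not divisible by 10: 25 − 2 = 23; dropped labels = 2 × 23 = 46.
Actual frame index = 46077 − 46 = 46031.

46031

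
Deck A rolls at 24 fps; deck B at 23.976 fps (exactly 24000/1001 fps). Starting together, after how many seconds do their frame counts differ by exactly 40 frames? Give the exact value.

5005/3 seconds

The gap grows by |24000/1001 − 24| = 24/1001 frames per second.
Time for a 40-frame gap: 40 ÷ (24/1001) = 5005/3 s.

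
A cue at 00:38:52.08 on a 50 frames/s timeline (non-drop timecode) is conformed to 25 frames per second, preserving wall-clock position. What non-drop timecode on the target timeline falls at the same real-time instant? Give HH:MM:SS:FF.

00:38:52:04

Source frame index: (0×3600 + 38×60 + 52) × 50 + 8 = 116608.
Real time: 116608 / (50) = 58304/25 s.
Target frame: (58304/25) × (25) = 58304.
At 25 labels/s: frame 58304 → 00:38:52:04.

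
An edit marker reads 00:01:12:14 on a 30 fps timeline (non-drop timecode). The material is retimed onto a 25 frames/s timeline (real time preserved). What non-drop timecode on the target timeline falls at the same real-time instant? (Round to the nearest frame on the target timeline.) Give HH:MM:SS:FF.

00:01:12:12

Source frame index: (0×3600 + 1×60 + 12) × 30 + 14 = 2174.
Real time: 2174 / (30) = 1087/15 s.
Target frame: (1087/15) × (25) = 5435/3 ≈ 1811.667 → 1812.
At 25 labels/s: frame 1812 → 00:01:12:12.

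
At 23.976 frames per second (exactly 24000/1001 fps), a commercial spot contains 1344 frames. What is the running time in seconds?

56.056 seconds

Running time = 1344 / (24000/1001) = 56.056 s.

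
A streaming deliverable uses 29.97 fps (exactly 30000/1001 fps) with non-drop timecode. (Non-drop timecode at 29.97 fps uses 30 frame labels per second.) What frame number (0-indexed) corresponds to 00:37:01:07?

Total seconds to the label: (0 × 3600 + 37 × 60 + 1) = 2221.
Frame index = 2221 × 30 + 7 = 66637.

66637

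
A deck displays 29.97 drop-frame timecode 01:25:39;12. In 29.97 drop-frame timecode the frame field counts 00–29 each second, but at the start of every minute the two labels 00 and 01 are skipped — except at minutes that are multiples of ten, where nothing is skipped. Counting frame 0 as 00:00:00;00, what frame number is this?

Complete 10-minute blocks: 8, each 17982 frames → 143856.
Remaining 5 whole minutes in the current block: 1800 + 4 × 1798 = 8992 frames.
Within the current minute: 39 × 30 + 12 − 2 = 1180 (labels ;00/;01 skipped at this minute). Total = 143856 + 8992 + 1180 = 154028.

154028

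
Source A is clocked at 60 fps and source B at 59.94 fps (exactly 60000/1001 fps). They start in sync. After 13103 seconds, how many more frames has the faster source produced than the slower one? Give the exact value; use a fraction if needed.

786180/1001 frames

A emits 60 × 13103 = 786180 frames; B emits 60000/1001 × 13103 = 786180000/1001.
Difference = 786180/1001 frames (≈ 785.3946); B is behind A.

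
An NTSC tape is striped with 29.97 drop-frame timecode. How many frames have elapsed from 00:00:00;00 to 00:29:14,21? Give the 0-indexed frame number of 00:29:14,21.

52587

As if non-drop at 30 labels/s: (0 × 3600 + 29 × 60 + 14) × 30 + 21 = 52641.
Minute boundaries passed: 29; those not divisible by 10: 29 − 2 = 27; dropped labels = 2 × 27 = 54.
Actual frame index = 52641 − 54 = 52587.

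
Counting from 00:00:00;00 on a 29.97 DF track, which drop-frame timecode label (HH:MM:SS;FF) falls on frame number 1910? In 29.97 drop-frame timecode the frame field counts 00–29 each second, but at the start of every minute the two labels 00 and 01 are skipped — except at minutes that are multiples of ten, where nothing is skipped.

Ten DF minutes hold 17982 frames, so frame 1910 lies in block 0 (frames 0–17981) with 1910 frames into that block.
The block's first minute is 1800 frames and the rest 1798 each; 1910 frames reaches minute 1, so 0 × 18 + 1 × 2 = 2 labels have been skipped so far.
Adding those back, label number 1910 + 2 = 1912 at 30 labels/s is 63 s + 22 f = 0 h 1 min 3 s frame 22, i.e. 00:01:03;22.

00:01:03;22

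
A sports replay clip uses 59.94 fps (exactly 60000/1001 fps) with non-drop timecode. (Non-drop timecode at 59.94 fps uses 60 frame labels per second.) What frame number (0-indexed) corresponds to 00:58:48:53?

frame 211733

Total seconds to the label: (0 × 3600 + 58 × 60 + 48) = 3528.
Frame index = 3528 × 60 + 53 = 211733.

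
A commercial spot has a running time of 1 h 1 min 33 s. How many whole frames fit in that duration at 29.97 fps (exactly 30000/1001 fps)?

110679 frames

1 h 1 min 33 s = 3693 s.
Frames = 3693 × 30000/1001 = 110790000/1001 ≈ 110679.3207.
Complete frames: 110679.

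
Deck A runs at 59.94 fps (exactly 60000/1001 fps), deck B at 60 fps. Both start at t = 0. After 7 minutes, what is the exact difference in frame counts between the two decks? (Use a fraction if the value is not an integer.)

3600/143 frames

7 min = 420 s.
A emits 60000/1001 × 420 = 3600000/143 frames; B emits 60 × 420 = 25200.
Difference = 3600/143 frames (≈ 25.1748); B is ahead of A.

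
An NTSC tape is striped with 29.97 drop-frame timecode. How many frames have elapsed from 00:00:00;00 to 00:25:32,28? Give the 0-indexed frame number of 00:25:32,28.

45942

As if non-drop at 30 labels/s: (0 × 3600 + 25 × 60 + 32) × 30 + 28 = 45988.
Minute boundaries passed: 25; those not divisible by 10: 25 − 2 = 23; dropped labels = 2 × 23 = 46.
Actual frame index = 45988 − 46 = 45942.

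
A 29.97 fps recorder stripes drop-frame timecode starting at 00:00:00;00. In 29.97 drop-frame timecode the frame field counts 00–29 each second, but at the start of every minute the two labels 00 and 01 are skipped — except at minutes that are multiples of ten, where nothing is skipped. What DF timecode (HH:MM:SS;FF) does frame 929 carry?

00:00:30;29

Ten DF minutes hold 17982 frames, so frame 929 lies in block 0 (frames 0–17981) with 929 frames into that block.
The block's first minute is 1800 frames and the rest 1798 each; 929 frames reaches minute 0, so 0 × 18 + 0 × 2 = 0 labels have been skipped so far.
Adding those back, label number 929 + 0 = 929 at 30 labels/s is 30 s + 29 f = 0 h 0 min 30 s frame 29, i.e. 00:00:30;29.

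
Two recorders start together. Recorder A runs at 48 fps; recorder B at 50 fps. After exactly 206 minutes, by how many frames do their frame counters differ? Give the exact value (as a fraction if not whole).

24720 frames

206 min = 12360 s.
A emits 48 × 12360 = 593280 frames; B emits 50 × 12360 = 618000.
Difference = 24720 frames; B is ahead of A.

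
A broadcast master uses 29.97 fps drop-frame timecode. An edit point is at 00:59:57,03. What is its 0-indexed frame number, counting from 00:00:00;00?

107805

As if non-drop at 30 labels/s: (0 × 3600 + 59 × 60 + 57) × 30 + 3 = 107913.
Minute boundaries passed: 59; those not divisible by 10: 59 − 5 = 54; dropped labels = 2 × 54 = 108.
Actual frame index = 107913 − 108 = 107805.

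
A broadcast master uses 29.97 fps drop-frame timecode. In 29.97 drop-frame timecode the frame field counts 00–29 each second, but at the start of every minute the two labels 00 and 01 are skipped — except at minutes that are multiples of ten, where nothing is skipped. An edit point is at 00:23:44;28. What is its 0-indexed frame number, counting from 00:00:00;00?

42706

As if non-drop at 30 labels/s: (0 × 3600 + 23 × 60 + 44) × 30 + 28 = 42748.
Minute boundaries passed: 23; those not divisible by 10: 23 − 2 = 21; dropped labels = 2 × 21 = 42.
Actual frame index = 42748 − 42 = 42706.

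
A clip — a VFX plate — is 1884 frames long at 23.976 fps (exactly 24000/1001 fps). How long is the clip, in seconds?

78.5785 seconds

Running time = 1884 / (24000/1001) = 78.5785 s.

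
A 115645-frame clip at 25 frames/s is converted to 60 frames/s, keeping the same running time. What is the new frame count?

277548 frames

Target frames = source frames × (target rate / source rate) = 115645 × (60)/(25) = 115645 × 12/5 = 277548.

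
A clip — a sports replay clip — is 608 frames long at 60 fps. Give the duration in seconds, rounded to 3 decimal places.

10.133 seconds

Running time = 608 × 1/60 = 152/15 s ≈ 10.133 s.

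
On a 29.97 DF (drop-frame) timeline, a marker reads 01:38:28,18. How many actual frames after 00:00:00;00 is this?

177080

Complete 10-minute blocks: 9, each 17982 frames → 161838.
Remaining 8 whole minutes in the current block: 1800 + 7 × 1798 = 14386 frames.
Within the current minute: 28 × 30 + 18 − 2 = 856 (labels ;00/;01 skipped at this minute). Total = 161838 + 14386 + 856 = 177080.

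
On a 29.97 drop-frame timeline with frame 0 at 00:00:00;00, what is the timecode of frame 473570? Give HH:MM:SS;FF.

Each 10-minute DF block holds 10 × 60 × 30 − 9 × 2 = 17982 frames. 473570 ÷ 17982 → 26 full blocks, remainder 6038.
Within the partial block the first minute is 1800 frames and each further minute 1798, so 3 further minute boundaries passed. Total skipped labels = 18 × 26 + 2 × 3 = 474.
Non-drop label index = 473570 + 474 = 474044; at 30 labels/s that is 04:23:21:14, i.e. DF 04:23:21;14.

04:23:21;14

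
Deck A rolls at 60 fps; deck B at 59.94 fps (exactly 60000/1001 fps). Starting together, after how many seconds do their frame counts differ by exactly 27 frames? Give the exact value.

450.45 seconds

The gap grows by |60000/1001 − 60| = 60/1001 frames per second.
Time for a 27-frame gap: 27 ÷ (60/1001) = 450.45 s.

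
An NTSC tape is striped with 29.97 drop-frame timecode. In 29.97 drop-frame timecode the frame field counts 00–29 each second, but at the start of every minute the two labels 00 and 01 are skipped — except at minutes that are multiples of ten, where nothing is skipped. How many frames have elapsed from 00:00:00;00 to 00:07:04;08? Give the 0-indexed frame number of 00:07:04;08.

As if non-drop at 30 labels/s: (0 × 3600 + 7 × 60 + 4) × 30 + 8 = 12728.
Minute boundaries passed: 7; those not divisible by 10: 7 − 0 = 7; dropped labels = 2 × 7 = 14.
Actual frame index = 12728 − 14 = 12714.

12714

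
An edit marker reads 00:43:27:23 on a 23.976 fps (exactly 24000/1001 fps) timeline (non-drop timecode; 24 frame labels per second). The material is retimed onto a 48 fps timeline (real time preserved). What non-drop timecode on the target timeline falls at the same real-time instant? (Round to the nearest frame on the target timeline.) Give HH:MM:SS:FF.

Source frame index: (0×3600 + 43×60 + 27) × 24 + 23 = 62591.
Real time: 62591 / (24000/1001) = 62653591/24000 s.
Target frame: (62653591/24000) × (48) = 62653591/500 ≈ 125307.182 → 125307.
At 48 labels/s: frame 125307 → 00:43:30:27.

00:43:30:27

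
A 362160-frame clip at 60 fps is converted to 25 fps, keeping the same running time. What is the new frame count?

Target frames = source frames × (target rate / source rate) = 362160 × (25)/(60) = 362160 × 5/12 = 150900.

150900 frames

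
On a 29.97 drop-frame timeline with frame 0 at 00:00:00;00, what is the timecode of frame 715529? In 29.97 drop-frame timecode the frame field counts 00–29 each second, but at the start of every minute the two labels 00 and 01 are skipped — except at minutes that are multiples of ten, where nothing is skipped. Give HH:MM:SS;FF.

06:37:54;25

Ten DF minutes hold 17982 frames, so frame 715529 lies in block 39 (frames 701298–719279) with 14231 frames into that block.
The block's first minute is 1800 frames and the rest 1798 each; 14231 frames reaches minute 7, so 39 × 18 + 7 × 2 = 716 labels have been skipped so far.
Adding those back, label number 715529 + 716 = 716245 at 30 labels/s is 23874 s + 25 f = 6 h 37 min 54 s frame 25, i.e. 06:37:54;25.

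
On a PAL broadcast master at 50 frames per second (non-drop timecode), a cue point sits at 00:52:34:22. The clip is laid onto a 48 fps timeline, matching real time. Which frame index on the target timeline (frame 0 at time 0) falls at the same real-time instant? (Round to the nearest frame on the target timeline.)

Source frame index: (0×3600 + 52×60 + 34) × 50 + 22 = 157722.
Real time: 157722 / (50) = 78861/25 s.
Target frame: (78861/25) × (48) = 3785328/25 ≈ 151413.120 → 151413.

frame 151413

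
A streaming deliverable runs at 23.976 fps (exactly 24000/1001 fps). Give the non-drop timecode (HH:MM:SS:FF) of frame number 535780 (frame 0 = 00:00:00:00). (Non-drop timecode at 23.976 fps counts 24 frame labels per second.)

06:12:04:04

535780 ÷ 24 = 22324 full seconds, remainder 4 frames.
22324 s = 6 h 12 min 4 s.
Timecode: 06:12:04:04.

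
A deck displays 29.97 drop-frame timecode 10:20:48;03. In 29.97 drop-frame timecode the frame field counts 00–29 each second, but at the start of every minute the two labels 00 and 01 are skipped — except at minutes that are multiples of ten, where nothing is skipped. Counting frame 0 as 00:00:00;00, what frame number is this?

As if non-drop at 30 labels/s: (10 × 3600 + 20 × 60 + 48) × 30 + 3 = 1117443.
Minute boundaries passed: 620; those not divisible by 10: 620 − 62 = 558; dropped labels = 2 × 558 = 1116.
Actual frame index = 1117443 − 1116 = 1116327.

1116327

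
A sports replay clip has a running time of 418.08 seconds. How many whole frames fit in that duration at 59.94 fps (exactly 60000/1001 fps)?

25059 frames

Frames = 418.08 × 60000/1001 = 1929600/77 ≈ 25059.7403.
Complete frames: 25059.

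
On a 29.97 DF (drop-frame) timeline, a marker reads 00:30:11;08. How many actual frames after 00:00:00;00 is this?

As if non-drop at 30 labels/s: (0 × 3600 + 30 × 60 + 11) × 30 + 8 = 54338.
Minute boundaries passed: 30; those not divisible by 10: 30 − 3 = 27; dropped labels = 2 × 27 = 54.
Actual frame index = 54338 − 54 = 54284.

54284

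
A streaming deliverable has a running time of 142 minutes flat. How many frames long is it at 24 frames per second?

204480 frames

142 min = 8520 s.
Frames = 8520 × 24 = 204480.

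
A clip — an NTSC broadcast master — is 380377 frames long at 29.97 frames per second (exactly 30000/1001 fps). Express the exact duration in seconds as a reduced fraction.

380757377/30000 seconds

Running time = 380377 ÷ (30000/1001) = 380377 × 1001/30000 = 380757377/30000 s.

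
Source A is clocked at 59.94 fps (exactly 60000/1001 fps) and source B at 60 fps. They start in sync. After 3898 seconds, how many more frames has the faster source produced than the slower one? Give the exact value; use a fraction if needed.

233880/1001 frames

A emits 60000/1001 × 3898 = 233880000/1001 frames; B emits 60 × 3898 = 233880.
Difference = 233880/1001 frames (≈ 233.6464); B is ahead of A.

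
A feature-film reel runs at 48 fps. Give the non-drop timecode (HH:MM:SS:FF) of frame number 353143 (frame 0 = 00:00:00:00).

353143 ÷ 48 = 7357 full seconds, remainder 7 frames.
7357 s = 2 h 2 min 37 s.
Timecode: 02:02:37:07.

02:02:37:07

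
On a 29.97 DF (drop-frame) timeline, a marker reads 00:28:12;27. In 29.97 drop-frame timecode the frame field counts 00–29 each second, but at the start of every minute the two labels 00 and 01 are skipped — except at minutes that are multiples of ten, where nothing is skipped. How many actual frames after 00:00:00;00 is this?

50735

As if non-drop at 30 labels/s: (0 × 3600 + 28 × 60 + 12) × 30 + 27 = 50787.
Minute boundaries passed: 28; those not divisible by 10: 28 − 2 = 26; dropped labels = 2 × 26 = 52.
Actual frame index = 50787 − 52 = 50735.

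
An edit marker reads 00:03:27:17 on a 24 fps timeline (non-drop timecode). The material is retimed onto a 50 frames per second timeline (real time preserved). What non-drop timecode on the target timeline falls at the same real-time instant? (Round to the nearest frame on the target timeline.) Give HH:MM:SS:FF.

00:03:27:35

Source frame index: (0×3600 + 3×60 + 27) × 24 + 17 = 4985.
Real time: 4985 / (24) = 4985/24 s.
Target frame: (4985/24) × (50) = 124625/12 ≈ 10385.417 → 10385.
At 50 labels/s: frame 10385 → 00:03:27:35.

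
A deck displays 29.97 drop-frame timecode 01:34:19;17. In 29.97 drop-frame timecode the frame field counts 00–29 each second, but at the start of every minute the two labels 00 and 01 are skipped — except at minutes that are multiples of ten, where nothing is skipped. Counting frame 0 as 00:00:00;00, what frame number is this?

169617

As if non-drop at 30 labels/s: (1 × 3600 + 34 × 60 + 19) × 30 + 17 = 169787.
Minute boundaries passed: 94; those not divisible by 10: 94 − 9 = 85; dropped labels = 2 × 85 = 170.
Actual frame index = 169787 − 170 = 169617.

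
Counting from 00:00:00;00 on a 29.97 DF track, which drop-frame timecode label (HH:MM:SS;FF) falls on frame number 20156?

00:11:12;16

Ten DF minutes hold 17982 frames, so frame 20156 lies in block 1 (frames 17982–35963) with 2174 frames into that block.
The block's first minute is 1800 frames and the rest 1798 each; 2174 frames reaches minute 1, so 1 × 18 + 1 × 2 = 20 labels have been skipped so far.
Adding those back, label number 20156 + 20 = 20176 at 30 labels/s is 672 s + 16 f = 0 h 11 min 12 s frame 16, i.e. 00:11:12;16.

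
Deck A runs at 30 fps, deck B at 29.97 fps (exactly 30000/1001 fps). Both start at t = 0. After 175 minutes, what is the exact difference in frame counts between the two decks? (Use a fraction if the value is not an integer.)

175 min = 10500 s.
A emits 30 × 10500 = 315000 frames; B emits 30000/1001 × 10500 = 45000000/143.
Difference = 45000/143 frames (≈ 314.6853); B is behind A.

45000/143 frames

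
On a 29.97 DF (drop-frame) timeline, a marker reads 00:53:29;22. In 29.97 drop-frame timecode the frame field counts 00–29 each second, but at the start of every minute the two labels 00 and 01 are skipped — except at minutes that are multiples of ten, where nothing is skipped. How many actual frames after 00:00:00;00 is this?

Complete 10-minute blocks: 5, each 17982 frames → 89910.
Remaining 3 whole minutes in the current block: 1800 + 2 × 1798 = 5396 frames.
Within the current minute: 29 × 30 + 22 − 2 = 890 (labels ;00/;01 skipped at this minute). Total = 89910 + 5396 + 890 = 96196.

96196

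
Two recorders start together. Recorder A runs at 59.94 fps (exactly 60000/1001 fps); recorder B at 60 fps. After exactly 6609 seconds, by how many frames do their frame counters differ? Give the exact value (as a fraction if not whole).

A emits 60000/1001 × 6609 = 396540000/1001 frames; B emits 60 × 6609 = 396540.
Difference = 396540/1001 frames (≈ 396.1439); B is ahead of A.

396540/1001 frames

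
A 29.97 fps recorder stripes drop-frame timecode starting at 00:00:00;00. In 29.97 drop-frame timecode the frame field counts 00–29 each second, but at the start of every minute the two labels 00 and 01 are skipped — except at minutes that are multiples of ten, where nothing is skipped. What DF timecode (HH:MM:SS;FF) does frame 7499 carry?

Each 10-minute DF block holds 10 × 60 × 30 − 9 × 2 = 17982 frames. 7499 ÷ 17982 → 0 full blocks, remainder 7499.
Within the partial block the first minute is 1800 frames and each further minute 1798, so 4 further minute boundaries passed. Total skipped labels = 18 × 0 + 2 × 4 = 8.
Non-drop label index = 7499 + 8 = 7507; at 30 labels/s that is 00:04:10:07, i.e. DF 00:04:10;07.

00:04:10;07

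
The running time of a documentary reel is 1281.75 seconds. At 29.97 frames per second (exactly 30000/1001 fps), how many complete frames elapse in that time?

Frames = 1281.75 × 30000/1001 = 38452500/1001 ≈ 38414.0859.
Complete frames: 38414.

38414 frames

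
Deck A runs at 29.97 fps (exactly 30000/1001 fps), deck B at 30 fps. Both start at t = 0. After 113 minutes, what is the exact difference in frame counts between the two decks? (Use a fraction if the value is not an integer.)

203400/1001 frames

113 min = 6780 s.
A emits 30000/1001 × 6780 = 203400000/1001 frames; B emits 30 × 6780 = 203400.
Difference = 203400/1001 frames (≈ 203.1968); B is ahead of A.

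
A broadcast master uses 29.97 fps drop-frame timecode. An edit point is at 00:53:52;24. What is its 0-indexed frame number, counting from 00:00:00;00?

96888

Complete 10-minute blocks: 5, each 17982 frames → 89910.
Remaining 3 whole minutes in the current block: 1800 + 2 × 1798 = 5396 frames.
Within the current minute: 52 × 30 + 24 − 2 = 1582 (labels ;00/;01 skipped at this minute). Total = 89910 + 5396 + 1582 = 96888.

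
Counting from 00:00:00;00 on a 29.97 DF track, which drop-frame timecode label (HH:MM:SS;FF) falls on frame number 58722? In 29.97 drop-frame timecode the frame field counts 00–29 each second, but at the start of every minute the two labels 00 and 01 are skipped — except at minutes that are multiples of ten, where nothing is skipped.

00:32:39;10

Ten DF minutes hold 17982 frames, so frame 58722 lies in block 3 (frames 53946–71927) with 4776 frames into that block.
The block's first minute is 1800 frames and the rest 1798 each; 4776 frames reaches minute 2, so 3 × 18 + 2 × 2 = 58 labels have been skipped so far.
Adding those back, label number 58722 + 58 = 58780 at 30 labels/s is 1959 s + 10 f = 0 h 32 min 39 s frame 10, i.e. 00:32:39;10.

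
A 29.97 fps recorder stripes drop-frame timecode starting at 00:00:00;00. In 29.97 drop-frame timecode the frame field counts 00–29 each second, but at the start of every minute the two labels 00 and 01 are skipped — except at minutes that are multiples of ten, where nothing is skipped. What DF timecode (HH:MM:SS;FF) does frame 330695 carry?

Ten DF minutes hold 17982 frames, so frame 330695 lies in block 18 (frames 323676–341657) with 7019 frames into that block.
The block's first minute is 1800 frames and the rest 1798 each; 7019 frames reaches minute 3, so 18 × 18 + 3 × 2 = 330 labels have been skipped so far.
Adding those back, label number 330695 + 330 = 331025 at 30 labels/s is 11034 s + 5 f = 3 h 3 min 54 s frame 5, i.e. 03:03:54;05.

03:03:54;05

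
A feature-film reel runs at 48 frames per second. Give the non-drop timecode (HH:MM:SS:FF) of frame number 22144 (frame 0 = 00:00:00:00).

22144 ÷ 48 = 461 full seconds, remainder 16 frames.
461 s = 0 h 7 min 41 s.
Timecode: 00:07:41:16.

00:07:41:16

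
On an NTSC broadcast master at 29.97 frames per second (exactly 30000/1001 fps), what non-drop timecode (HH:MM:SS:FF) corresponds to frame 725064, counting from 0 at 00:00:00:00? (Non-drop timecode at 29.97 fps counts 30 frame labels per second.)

725064 ÷ 30 = 24168 full seconds, remainder 24 frames.
24168 s = 6 h 42 min 48 s.
Timecode: 06:42:48:24.

06:42:48:24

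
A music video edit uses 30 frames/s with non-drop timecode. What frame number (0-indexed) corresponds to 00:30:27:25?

Total seconds to the label: (0 × 3600 + 30 × 60 + 27) = 1827.
Frame index = 1827 × 30 + 25 = 54835.

frame 54835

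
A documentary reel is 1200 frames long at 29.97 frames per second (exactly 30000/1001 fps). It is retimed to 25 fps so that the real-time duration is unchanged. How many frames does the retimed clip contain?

1001 frames

Target frames = source frames × (target rate / source rate) = 1200 × (25)/(30000/1001) = 1200 × 1001/1200 = 1001.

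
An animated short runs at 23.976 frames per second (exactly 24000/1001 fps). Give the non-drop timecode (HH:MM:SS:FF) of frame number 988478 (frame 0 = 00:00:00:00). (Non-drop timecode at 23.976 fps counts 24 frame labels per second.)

11:26:26:14

988478 ÷ 24 = 41186 full seconds, remainder 14 frames.
41186 s = 11 h 26 min 26 s.
Timecode: 11:26:26:14.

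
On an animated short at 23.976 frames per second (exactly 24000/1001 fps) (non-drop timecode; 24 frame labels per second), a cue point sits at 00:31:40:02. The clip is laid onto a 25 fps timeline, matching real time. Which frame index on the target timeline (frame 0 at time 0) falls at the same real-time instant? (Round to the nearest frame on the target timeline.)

Source frame index: (0×3600 + 31×60 + 40) × 24 + 2 = 45602.
Real time: 45602 / (24000/1001) = 22823801/12000 s.
Target frame: (22823801/12000) × (25) = 22823801/480 ≈ 47549.585 → 47550.

frame 47550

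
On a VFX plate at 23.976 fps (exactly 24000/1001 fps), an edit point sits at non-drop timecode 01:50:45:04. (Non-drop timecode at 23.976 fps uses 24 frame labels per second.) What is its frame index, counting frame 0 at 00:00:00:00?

Total seconds to the label: (1 × 3600 + 50 × 60 + 45) = 6645.
Frame index = 6645 × 24 + 4 = 159484.

frame 159484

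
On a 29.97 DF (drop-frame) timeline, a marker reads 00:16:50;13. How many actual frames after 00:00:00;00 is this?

Complete 10-minute blocks: 1, each 17982 frames → 17982.
Remaining 6 whole minutes in the current block: 1800 + 5 × 1798 = 10790 frames.
Within the current minute: 50 × 30 + 13 − 2 = 1511 (labels ;00/;01 skipped at this minute). Total = 17982 + 10790 + 1511 = 30283.

30283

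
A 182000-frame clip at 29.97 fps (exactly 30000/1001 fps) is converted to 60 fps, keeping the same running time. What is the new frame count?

364364 frames

Target frames = source frames × (target rate / source rate) = 182000 × (60)/(30000/1001) = 182000 × 1001/500 = 364364.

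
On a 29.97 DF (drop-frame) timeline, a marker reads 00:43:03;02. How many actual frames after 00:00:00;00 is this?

As if non-drop at 30 labels/s: (0 × 3600 + 43 × 60 + 3) × 30 + 2 = 77492.
Minute boundaries passed: 43; those not divisible by 10: 43 − 4 = 39; dropped labels = 2 × 39 = 78.
Actual frame index = 77492 − 78 = 77414.

77414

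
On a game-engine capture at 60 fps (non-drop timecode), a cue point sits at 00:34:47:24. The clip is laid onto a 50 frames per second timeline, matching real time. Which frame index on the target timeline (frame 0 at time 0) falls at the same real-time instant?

Source frame index: (0×3600 + 34×60 + 47) × 60 + 24 = 125244.
Real time: 125244 / (60) = 10437/5 s.
Target frame: (10437/5) × (50) = 104370.

frame 104370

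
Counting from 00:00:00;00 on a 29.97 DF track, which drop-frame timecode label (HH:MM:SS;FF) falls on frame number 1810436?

16:46:48;08

Ten DF minutes hold 17982 frames, so frame 1810436 lies in block 100 (frames 1798200–1816181) with 12236 frames into that block.
The block's first minute is 1800 frames and the rest 1798 each; 12236 frames reaches minute 6, so 100 × 18 + 6 × 2 = 1812 labels have been skipped so far.
Adding those back, label number 1810436 + 1812 = 1812248 at 30 labels/s is 60408 s + 8 f = 16 h 46 min 48 s frame 8, i.e. 16:46:48;08.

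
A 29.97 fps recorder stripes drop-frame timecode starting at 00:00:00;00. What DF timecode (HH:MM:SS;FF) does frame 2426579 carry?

Ten DF minutes hold 17982 frames, so frame 2426579 lies in block 134 (frames 2409588–2427569) with 16991 frames into that block.
The block's first minute is 1800 frames and the rest 1798 each; 16991 frames reaches minute 9, so 134 × 18 + 9 × 2 = 2430 labels have been skipped so far.
Adding those back, label number 2426579 + 2430 = 2429009 at 30 labels/s is 80966 s + 29 f = 22 h 29 min 26 s frame 29, i.e. 22:29:26;29.

22:29:26;29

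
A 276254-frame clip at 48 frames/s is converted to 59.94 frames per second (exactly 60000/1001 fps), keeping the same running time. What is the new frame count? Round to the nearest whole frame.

344973 frames

Frames at target rate = 276254 × (60000/1001) / (48) = 31392500/91 ≈ 344972.527.
Nearest whole frame: 344973.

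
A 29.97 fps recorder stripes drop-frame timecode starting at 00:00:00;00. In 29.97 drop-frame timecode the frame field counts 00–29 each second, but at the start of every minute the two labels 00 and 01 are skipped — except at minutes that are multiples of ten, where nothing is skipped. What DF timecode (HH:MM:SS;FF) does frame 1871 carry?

00:01:02;13

Each 10-minute DF block holds 10 × 60 × 30 − 9 × 2 = 17982 frames. 1871 ÷ 17982 → 0 full blocks, remainder 1871.
Within the partial block the first minute is 1800 frames and each further minute 1798, so 1 further minute boundary passed. Total skipped labels = 18 × 0 + 2 × 1 = 2.
Non-drop label index = 1871 + 2 = 1873; at 30 labels/s that is 00:01:02:13, i.e. DF 00:01:02;13.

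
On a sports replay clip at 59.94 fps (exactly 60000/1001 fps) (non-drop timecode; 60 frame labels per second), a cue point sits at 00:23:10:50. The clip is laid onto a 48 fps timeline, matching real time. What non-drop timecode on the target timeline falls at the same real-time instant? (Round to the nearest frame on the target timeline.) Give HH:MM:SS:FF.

00:23:12:11

Source frame index: (0×3600 + 23×60 + 10) × 60 + 50 = 83450.
Real time: 83450 / (60000/1001) = 1670669/1200 s.
Target frame: (1670669/1200) × (48) = 1670669/25 ≈ 66826.760 → 66827.
At 48 labels/s: frame 66827 → 00:23:12:11.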